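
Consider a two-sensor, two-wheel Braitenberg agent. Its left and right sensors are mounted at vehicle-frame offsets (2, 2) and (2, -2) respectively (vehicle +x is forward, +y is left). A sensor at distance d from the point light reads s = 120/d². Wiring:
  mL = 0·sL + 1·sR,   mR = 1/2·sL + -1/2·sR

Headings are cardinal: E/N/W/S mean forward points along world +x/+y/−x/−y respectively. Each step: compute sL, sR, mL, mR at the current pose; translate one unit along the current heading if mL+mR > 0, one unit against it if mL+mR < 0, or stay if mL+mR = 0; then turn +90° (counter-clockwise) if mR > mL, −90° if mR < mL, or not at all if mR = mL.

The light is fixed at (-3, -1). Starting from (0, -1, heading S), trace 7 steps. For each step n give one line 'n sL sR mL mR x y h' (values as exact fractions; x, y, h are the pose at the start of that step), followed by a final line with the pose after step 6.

0 120/29 24 24 -288/29 0 -1 S
1 12 60 60 -24 0 -2 W
2 120 120/17 120/17 960/17 -1 -2 N
3 30 30 30 0 -1 -1 W
4 24 120/13 120/13 96/13 -2 -1 N
5 20/3 12 12 -8/3 -2 0 E
6 120/17 120 120 -960/17 -1 0 S
final -1 -1 W

n=0: pose=(0,-1,S); sL=120/29, sR=24; mL=24, mR=-288/29; mL+mR=408/29 → advance +1; mR−mL=-984/29 → turn -1·90°
n=1: pose=(0,-2,W); sL=12, sR=60; mL=60, mR=-24; mL+mR=36 → advance +1; mR−mL=-84 → turn -1·90°
n=2: pose=(-1,-2,N); sL=120, sR=120/17; mL=120/17, mR=960/17; mL+mR=1080/17 → advance +1; mR−mL=840/17 → turn +1·90°
n=3: pose=(-1,-1,W); sL=30, sR=30; mL=30, mR=0; mL+mR=30 → advance +1; mR−mL=-30 → turn -1·90°
n=4: pose=(-2,-1,N); sL=24, sR=120/13; mL=120/13, mR=96/13; mL+mR=216/13 → advance +1; mR−mL=-24/13 → turn -1·90°
n=5: pose=(-2,0,E); sL=20/3, sR=12; mL=12, mR=-8/3; mL+mR=28/3 → advance +1; mR−mL=-44/3 → turn -1·90°
n=6: pose=(-1,0,S); sL=120/17, sR=120; mL=120, mR=-960/17; mL+mR=1080/17 → advance +1; mR−mL=-3000/17 → turn -1·90°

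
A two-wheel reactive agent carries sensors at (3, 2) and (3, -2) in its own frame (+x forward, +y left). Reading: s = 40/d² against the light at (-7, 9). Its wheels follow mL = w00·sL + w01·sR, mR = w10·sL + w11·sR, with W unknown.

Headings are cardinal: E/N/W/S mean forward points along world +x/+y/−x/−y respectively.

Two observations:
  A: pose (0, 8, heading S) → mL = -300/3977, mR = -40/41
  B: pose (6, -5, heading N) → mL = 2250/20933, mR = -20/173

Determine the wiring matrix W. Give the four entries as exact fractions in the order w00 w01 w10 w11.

1 -1/2 0 -1

obs A: pose=(0,8,S) → sL=40/97, sR=40/41, mL=-300/3977, mR=-40/41
obs B: pose=(6,-5,N) → sL=20/121, sR=20/173, mL=2250/20933, mR=-20/173
sensor matrix S = [[40/97, 40/41], [20/121, 20/173]]; det S = -9456000/83250541
solve [mL_A; mL_B] = S·[w00; w01] and [mR_A; mR_B] = S·[w10; w11]:
  w00 = 1, w01 = -1/2, w10 = 0, w11 = -1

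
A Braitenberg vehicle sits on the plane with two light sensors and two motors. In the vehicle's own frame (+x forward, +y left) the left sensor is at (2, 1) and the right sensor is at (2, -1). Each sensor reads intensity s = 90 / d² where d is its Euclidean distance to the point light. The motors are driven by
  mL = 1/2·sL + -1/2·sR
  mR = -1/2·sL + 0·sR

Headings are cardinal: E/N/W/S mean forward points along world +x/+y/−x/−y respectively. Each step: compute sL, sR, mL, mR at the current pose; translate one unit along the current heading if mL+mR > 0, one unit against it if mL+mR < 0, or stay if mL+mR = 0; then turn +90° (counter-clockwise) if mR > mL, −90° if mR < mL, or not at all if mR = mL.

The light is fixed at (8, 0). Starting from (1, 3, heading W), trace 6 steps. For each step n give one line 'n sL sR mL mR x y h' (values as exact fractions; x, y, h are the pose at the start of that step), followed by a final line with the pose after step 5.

0 18/17 90/97 108/1649 -9/17 1 3 W
1 45/37 9/5 -54/185 -45/74 2 3 N
2 18/5 90/17 -72/85 -9/5 2 2 E
3 5/2 45/32 35/64 -5/4 1 2 S
4 18/17 90/97 108/1649 -9/17 1 3 W
5 45/37 9/5 -54/185 -45/74 2 3 N
final 2 2 E

n=0: pose=(1,3,W); sL=18/17, sR=90/97; mL=108/1649, mR=-9/17; mL+mR=-45/97 → advance -1; mR−mL=-981/1649 → turn -1·90°
n=1: pose=(2,3,N); sL=45/37, sR=9/5; mL=-54/185, mR=-45/74; mL+mR=-9/10 → advance -1; mR−mL=-117/370 → turn -1·90°
n=2: pose=(2,2,E); sL=18/5, sR=90/17; mL=-72/85, mR=-9/5; mL+mR=-45/17 → advance -1; mR−mL=-81/85 → turn -1·90°
n=3: pose=(1,2,S); sL=5/2, sR=45/32; mL=35/64, mR=-5/4; mL+mR=-45/64 → advance -1; mR−mL=-115/64 → turn -1·90°
n=4: pose=(1,3,W); sL=18/17, sR=90/97; mL=108/1649, mR=-9/17; mL+mR=-45/97 → advance -1; mR−mL=-981/1649 → turn -1·90°
n=5: pose=(2,3,N); sL=45/37, sR=9/5; mL=-54/185, mR=-45/74; mL+mR=-9/10 → advance -1; mR−mL=-117/370 → turn -1·90°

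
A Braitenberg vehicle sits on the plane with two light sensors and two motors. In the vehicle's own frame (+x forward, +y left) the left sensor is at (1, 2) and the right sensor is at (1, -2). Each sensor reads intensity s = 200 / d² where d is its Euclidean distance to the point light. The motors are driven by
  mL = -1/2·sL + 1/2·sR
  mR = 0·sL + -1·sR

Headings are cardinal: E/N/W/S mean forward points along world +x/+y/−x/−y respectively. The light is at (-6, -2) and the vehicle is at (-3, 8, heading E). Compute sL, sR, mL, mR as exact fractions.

left sensor world pos  = (-2, 10); dL² = 160
right sensor world pos = (-2, 6); dR² = 80
sL = 200/160 = 5/4
sR = 200/80 = 5/2
mL = -1/2·sL + 1/2·sR = 5/8
mR = 0·sL + -1·sR = -5/2

5/4 5/2 5/8 -5/2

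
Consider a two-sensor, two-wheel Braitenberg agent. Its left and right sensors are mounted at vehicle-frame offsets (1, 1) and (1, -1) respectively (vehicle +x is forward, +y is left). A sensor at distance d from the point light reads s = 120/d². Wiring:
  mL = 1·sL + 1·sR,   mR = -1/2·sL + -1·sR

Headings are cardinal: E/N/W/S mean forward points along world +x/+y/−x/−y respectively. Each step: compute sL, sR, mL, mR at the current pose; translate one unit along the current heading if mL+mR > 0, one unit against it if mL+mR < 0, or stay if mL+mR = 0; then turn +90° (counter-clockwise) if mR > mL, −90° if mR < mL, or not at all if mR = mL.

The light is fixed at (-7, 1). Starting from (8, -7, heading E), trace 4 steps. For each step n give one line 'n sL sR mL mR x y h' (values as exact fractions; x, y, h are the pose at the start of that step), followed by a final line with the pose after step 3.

0 24/61 120/337 15408/20557 -11364/20557 8 -7 E
1 12/37 20/51 1352/1887 -1046/1887 9 -7 S
2 24/65 120/289 14736/18785 -11268/18785 9 -8 W
3 6/13 3/8 87/104 -63/104 8 -8 N
final 8 -7 E

n=0: pose=(8,-7,E); sL=24/61, sR=120/337; mL=15408/20557, mR=-11364/20557; mL+mR=12/61 → advance +1; mR−mL=-26772/20557 → turn -1·90°
n=1: pose=(9,-7,S); sL=12/37, sR=20/51; mL=1352/1887, mR=-1046/1887; mL+mR=6/37 → advance +1; mR−mL=-2398/1887 → turn -1·90°
n=2: pose=(9,-8,W); sL=24/65, sR=120/289; mL=14736/18785, mR=-11268/18785; mL+mR=12/65 → advance +1; mR−mL=-26004/18785 → turn -1·90°
n=3: pose=(8,-8,N); sL=6/13, sR=3/8; mL=87/104, mR=-63/104; mL+mR=3/13 → advance +1; mR−mL=-75/52 → turn -1·90°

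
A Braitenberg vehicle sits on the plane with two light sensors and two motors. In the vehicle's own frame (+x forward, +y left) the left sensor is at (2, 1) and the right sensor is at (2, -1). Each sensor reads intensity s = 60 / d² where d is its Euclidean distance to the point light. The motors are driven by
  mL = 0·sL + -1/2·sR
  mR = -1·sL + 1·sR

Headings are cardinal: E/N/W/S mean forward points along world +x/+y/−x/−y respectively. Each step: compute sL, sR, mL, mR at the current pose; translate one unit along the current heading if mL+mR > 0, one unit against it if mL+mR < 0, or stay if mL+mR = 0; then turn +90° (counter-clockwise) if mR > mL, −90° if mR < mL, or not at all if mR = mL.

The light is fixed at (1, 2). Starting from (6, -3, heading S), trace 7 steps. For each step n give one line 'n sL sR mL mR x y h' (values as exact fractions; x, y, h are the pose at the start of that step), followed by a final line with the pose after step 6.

0 12/17 12/13 -6/13 48/221 6 -3 S
1 30/29 30/37 -15/37 -240/1073 6 -2 E
2 60/13 60/29 -30/29 -960/377 5 -2 N
3 15/13 5/6 -5/12 -25/78 5 -3 E
4 60/13 12/5 -6/5 -144/65 4 -3 N
5 6/5 30/37 -15/37 -72/185 4 -4 E
6 60/17 12/5 -6/5 -96/85 3 -4 N
final 3 -5 W

n=0: pose=(6,-3,S); sL=12/17, sR=12/13; mL=-6/13, mR=48/221; mL+mR=-54/221 → advance -1; mR−mL=150/221 → turn +1·90°
n=1: pose=(6,-2,E); sL=30/29, sR=30/37; mL=-15/37, mR=-240/1073; mL+mR=-675/1073 → advance -1; mR−mL=195/1073 → turn +1·90°
n=2: pose=(5,-2,N); sL=60/13, sR=60/29; mL=-30/29, mR=-960/377; mL+mR=-1350/377 → advance -1; mR−mL=-570/377 → turn -1·90°
n=3: pose=(5,-3,E); sL=15/13, sR=5/6; mL=-5/12, mR=-25/78; mL+mR=-115/156 → advance -1; mR−mL=5/52 → turn +1·90°
n=4: pose=(4,-3,N); sL=60/13, sR=12/5; mL=-6/5, mR=-144/65; mL+mR=-222/65 → advance -1; mR−mL=-66/65 → turn -1·90°
n=5: pose=(4,-4,E); sL=6/5, sR=30/37; mL=-15/37, mR=-72/185; mL+mR=-147/185 → advance -1; mR−mL=3/185 → turn +1·90°
n=6: pose=(3,-4,N); sL=60/17, sR=12/5; mL=-6/5, mR=-96/85; mL+mR=-198/85 → advance -1; mR−mL=6/85 → turn +1·90°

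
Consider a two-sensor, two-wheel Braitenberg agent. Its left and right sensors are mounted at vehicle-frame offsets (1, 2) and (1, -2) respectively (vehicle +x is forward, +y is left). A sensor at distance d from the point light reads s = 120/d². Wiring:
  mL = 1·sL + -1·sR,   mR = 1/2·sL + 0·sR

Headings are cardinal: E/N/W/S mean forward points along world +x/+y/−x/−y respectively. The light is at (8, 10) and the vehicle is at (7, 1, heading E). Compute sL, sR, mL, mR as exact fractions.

120/49 120/121 8640/5929 60/49

left sensor world pos  = (8, 3); dL² = 49
right sensor world pos = (8, -1); dR² = 121
sL = 120/49 = 120/49
sR = 120/121 = 120/121
mL = 1·sL + -1·sR = 8640/5929
mR = 1/2·sL + 0·sR = 60/49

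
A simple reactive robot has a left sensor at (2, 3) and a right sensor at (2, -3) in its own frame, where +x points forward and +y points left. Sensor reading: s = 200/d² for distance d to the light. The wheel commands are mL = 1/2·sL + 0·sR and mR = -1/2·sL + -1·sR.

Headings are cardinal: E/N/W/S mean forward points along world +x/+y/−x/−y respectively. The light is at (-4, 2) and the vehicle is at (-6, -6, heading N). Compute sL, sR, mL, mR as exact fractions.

left sensor world pos  = (-9, -4); dL² = 61
right sensor world pos = (-3, -4); dR² = 37
sL = 200/61 = 200/61
sR = 200/37 = 200/37
mL = 1/2·sL + 0·sR = 100/61
mR = -1/2·sL + -1·sR = -15900/2257

200/61 200/37 100/61 -15900/2257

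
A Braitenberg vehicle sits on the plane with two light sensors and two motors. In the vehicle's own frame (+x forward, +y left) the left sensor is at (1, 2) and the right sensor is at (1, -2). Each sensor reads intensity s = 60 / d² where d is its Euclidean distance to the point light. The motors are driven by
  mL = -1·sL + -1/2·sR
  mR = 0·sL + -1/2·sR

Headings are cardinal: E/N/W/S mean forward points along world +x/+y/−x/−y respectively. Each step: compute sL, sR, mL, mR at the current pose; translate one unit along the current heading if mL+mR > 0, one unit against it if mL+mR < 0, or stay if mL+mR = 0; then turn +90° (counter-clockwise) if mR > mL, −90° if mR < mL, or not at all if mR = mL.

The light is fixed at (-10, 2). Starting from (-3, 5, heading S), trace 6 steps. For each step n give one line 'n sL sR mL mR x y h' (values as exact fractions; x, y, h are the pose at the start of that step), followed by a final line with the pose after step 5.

n=0: pose=(-3,5,S); sL=12/17, sR=60/29; mL=-858/493, mR=-30/29; mL+mR=-1368/493 → advance -1; mR−mL=12/17 → turn +1·90°
n=1: pose=(-3,6,E); sL=3/5, sR=15/17; mL=-177/170, mR=-15/34; mL+mR=-126/85 → advance -1; mR−mL=3/5 → turn +1·90°
n=2: pose=(-4,6,N); sL=60/41, sR=60/89; mL=-6570/3649, mR=-30/89; mL+mR=-7800/3649 → advance -1; mR−mL=60/41 → turn +1·90°
n=3: pose=(-4,5,W); sL=30/13, sR=6/5; mL=-189/65, mR=-3/5; mL+mR=-228/65 → advance -1; mR−mL=30/13 → turn +1·90°
n=4: pose=(-3,5,S); sL=12/17, sR=60/29; mL=-858/493, mR=-30/29; mL+mR=-1368/493 → advance -1; mR−mL=12/17 → turn +1·90°
n=5: pose=(-3,6,E); sL=3/5, sR=15/17; mL=-177/170, mR=-15/34; mL+mR=-126/85 → advance -1; mR−mL=3/5 → turn +1·90°

0 12/17 60/29 -858/493 -30/29 -3 5 S
1 3/5 15/17 -177/170 -15/34 -3 6 E
2 60/41 60/89 -6570/3649 -30/89 -4 6 N
3 30/13 6/5 -189/65 -3/5 -4 5 W
4 12/17 60/29 -858/493 -30/29 -3 5 S
5 3/5 15/17 -177/170 -15/34 -3 6 E
final -4 6 N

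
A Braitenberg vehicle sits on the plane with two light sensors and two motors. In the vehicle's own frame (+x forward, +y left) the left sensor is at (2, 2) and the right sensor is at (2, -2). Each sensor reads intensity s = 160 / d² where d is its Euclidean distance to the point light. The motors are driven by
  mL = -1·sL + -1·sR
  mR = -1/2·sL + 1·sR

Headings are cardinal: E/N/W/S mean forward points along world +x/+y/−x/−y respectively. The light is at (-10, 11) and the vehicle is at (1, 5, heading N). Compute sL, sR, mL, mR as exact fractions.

160/97 32/37 -9024/3589 144/3589

left sensor world pos  = (-1, 7); dL² = 97
right sensor world pos = (3, 7); dR² = 185
sL = 160/97 = 160/97
sR = 160/185 = 32/37
mL = -1·sL + -1·sR = -9024/3589
mR = -1/2·sL + 1·sR = 144/3589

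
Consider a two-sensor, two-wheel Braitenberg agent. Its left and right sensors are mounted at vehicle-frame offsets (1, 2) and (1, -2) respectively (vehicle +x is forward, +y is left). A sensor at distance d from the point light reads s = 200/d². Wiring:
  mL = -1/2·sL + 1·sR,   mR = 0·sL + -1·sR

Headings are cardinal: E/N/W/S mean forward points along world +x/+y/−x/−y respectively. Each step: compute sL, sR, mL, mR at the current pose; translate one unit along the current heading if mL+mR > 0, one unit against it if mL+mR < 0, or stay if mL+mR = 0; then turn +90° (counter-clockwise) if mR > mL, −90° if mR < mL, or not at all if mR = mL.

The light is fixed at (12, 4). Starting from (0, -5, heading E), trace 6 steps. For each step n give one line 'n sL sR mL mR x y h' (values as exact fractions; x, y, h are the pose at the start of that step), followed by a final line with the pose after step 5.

0 20/17 100/121 490/2057 -100/121 0 -5 E
1 200/221 8/13 36/221 -8/13 -1 -5 S
2 25/37 25/29 1125/2146 -25/29 -1 -4 W
3 40/49 200/149 6820/7301 -200/149 0 -4 N
4 20/17 100/121 490/2057 -100/121 0 -5 E
5 200/221 8/13 36/221 -8/13 -1 -5 S
final -1 -4 W

n=0: pose=(0,-5,E); sL=20/17, sR=100/121; mL=490/2057, mR=-100/121; mL+mR=-10/17 → advance -1; mR−mL=-2190/2057 → turn -1·90°
n=1: pose=(-1,-5,S); sL=200/221, sR=8/13; mL=36/221, mR=-8/13; mL+mR=-100/221 → advance -1; mR−mL=-172/221 → turn -1·90°
n=2: pose=(-1,-4,W); sL=25/37, sR=25/29; mL=1125/2146, mR=-25/29; mL+mR=-25/74 → advance -1; mR−mL=-2975/2146 → turn -1·90°
n=3: pose=(0,-4,N); sL=40/49, sR=200/149; mL=6820/7301, mR=-200/149; mL+mR=-20/49 → advance -1; mR−mL=-16620/7301 → turn -1·90°
n=4: pose=(0,-5,E); sL=20/17, sR=100/121; mL=490/2057, mR=-100/121; mL+mR=-10/17 → advance -1; mR−mL=-2190/2057 → turn -1·90°
n=5: pose=(-1,-5,S); sL=200/221, sR=8/13; mL=36/221, mR=-8/13; mL+mR=-100/221 → advance -1; mR−mL=-172/221 → turn -1·90°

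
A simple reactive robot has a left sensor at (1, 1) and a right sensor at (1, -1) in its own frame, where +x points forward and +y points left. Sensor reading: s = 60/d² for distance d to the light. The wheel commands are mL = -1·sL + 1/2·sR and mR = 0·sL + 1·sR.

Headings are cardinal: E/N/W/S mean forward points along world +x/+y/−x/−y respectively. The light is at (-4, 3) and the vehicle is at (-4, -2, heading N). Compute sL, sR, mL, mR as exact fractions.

left sensor world pos  = (-5, -1); dL² = 17
right sensor world pos = (-3, -1); dR² = 17
sL = 60/17 = 60/17
sR = 60/17 = 60/17
mL = -1·sL + 1/2·sR = -30/17
mR = 0·sL + 1·sR = 60/17

60/17 60/17 -30/17 60/17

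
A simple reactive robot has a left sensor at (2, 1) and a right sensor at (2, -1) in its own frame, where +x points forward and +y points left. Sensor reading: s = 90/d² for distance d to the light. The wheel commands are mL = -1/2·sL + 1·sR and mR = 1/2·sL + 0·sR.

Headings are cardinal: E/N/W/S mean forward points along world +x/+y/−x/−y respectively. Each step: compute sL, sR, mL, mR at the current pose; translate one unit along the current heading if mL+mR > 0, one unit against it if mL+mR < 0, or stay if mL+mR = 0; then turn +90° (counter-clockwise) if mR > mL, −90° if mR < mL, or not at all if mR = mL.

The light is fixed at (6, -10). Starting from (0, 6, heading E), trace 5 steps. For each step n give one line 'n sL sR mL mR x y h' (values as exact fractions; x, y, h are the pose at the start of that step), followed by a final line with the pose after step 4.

n=0: pose=(0,6,E); sL=18/61, sR=90/241; mL=3321/14701, mR=9/61; mL+mR=90/241 → advance +1; mR−mL=-1152/14701 → turn -1·90°
n=1: pose=(1,6,S); sL=45/106, sR=45/116; mL=270/1537, mR=45/212; mL+mR=45/116 → advance +1; mR−mL=225/6148 → turn +1·90°
n=2: pose=(1,5,E); sL=18/53, sR=18/41; mL=585/2173, mR=9/53; mL+mR=18/41 → advance +1; mR−mL=-216/2173 → turn -1·90°
n=3: pose=(2,5,S); sL=45/89, sR=45/97; mL=3645/17266, mR=45/178; mL+mR=45/97 → advance +1; mR−mL=360/8633 → turn +1·90°
n=4: pose=(2,4,E); sL=90/229, sR=90/173; mL=12825/39617, mR=45/229; mL+mR=90/173 → advance +1; mR−mL=-5040/39617 → turn -1·90°

0 18/61 90/241 3321/14701 9/61 0 6 E
1 45/106 45/116 270/1537 45/212 1 6 S
2 18/53 18/41 585/2173 9/53 1 5 E
3 45/89 45/97 3645/17266 45/178 2 5 S
4 90/229 90/173 12825/39617 45/229 2 4 E
final 3 4 S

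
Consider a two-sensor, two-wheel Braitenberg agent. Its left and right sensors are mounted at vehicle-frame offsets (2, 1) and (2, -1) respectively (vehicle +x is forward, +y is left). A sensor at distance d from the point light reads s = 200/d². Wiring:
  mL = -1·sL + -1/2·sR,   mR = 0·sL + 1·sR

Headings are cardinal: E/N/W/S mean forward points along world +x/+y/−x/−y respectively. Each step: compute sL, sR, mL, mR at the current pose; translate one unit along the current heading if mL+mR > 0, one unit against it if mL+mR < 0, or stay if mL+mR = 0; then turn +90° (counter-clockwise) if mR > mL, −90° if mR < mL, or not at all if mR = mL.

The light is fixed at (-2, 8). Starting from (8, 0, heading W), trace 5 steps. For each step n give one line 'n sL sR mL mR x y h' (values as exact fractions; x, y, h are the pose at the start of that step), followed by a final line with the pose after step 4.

n=0: pose=(8,0,W); sL=40/29, sR=200/113; mL=-7420/3277, mR=200/113; mL+mR=-1620/3277 → advance -1; mR−mL=13220/3277 → turn +1·90°
n=1: pose=(9,0,S); sL=50/61, sR=1; mL=-161/122, mR=1; mL+mR=-39/122 → advance -1; mR−mL=283/122 → turn +1·90°
n=2: pose=(9,1,E); sL=40/41, sR=200/233; mL=-13420/9553, mR=200/233; mL+mR=-5220/9553 → advance -1; mR−mL=21620/9553 → turn +1·90°
n=3: pose=(8,1,N); sL=100/53, sR=100/73; mL=-9950/3869, mR=100/73; mL+mR=-4650/3869 → advance -1; mR−mL=15250/3869 → turn +1·90°
n=4: pose=(8,0,W); sL=40/29, sR=200/113; mL=-7420/3277, mR=200/113; mL+mR=-1620/3277 → advance -1; mR−mL=13220/3277 → turn +1·90°

0 40/29 200/113 -7420/3277 200/113 8 0 W
1 50/61 1 -161/122 1 9 0 S
2 40/41 200/233 -13420/9553 200/233 9 1 E
3 100/53 100/73 -9950/3869 100/73 8 1 N
4 40/29 200/113 -7420/3277 200/113 8 0 W
final 9 0 S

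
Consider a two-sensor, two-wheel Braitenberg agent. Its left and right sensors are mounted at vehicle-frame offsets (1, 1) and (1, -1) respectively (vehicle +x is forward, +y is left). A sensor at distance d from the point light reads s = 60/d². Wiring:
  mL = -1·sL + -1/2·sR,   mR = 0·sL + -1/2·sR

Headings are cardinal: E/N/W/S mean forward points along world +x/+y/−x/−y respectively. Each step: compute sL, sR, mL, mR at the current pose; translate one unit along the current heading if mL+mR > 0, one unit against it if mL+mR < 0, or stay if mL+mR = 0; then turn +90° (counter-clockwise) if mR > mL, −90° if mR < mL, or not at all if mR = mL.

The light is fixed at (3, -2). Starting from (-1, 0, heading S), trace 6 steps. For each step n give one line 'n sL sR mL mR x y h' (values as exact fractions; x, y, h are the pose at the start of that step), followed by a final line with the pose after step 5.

n=0: pose=(-1,0,S); sL=6, sR=30/13; mL=-93/13, mR=-15/13; mL+mR=-108/13 → advance -1; mR−mL=6 → turn +1·90°
n=1: pose=(-1,1,E); sL=12/5, sR=60/13; mL=-306/65, mR=-30/13; mL+mR=-456/65 → advance -1; mR−mL=12/5 → turn +1·90°
n=2: pose=(-2,1,N); sL=15/13, sR=15/8; mL=-435/208, mR=-15/16; mL+mR=-315/104 → advance -1; mR−mL=15/13 → turn +1·90°
n=3: pose=(-2,0,W); sL=60/37, sR=4/3; mL=-254/111, mR=-2/3; mL+mR=-328/111 → advance -1; mR−mL=60/37 → turn +1·90°
n=4: pose=(-1,0,S); sL=6, sR=30/13; mL=-93/13, mR=-15/13; mL+mR=-108/13 → advance -1; mR−mL=6 → turn +1·90°
n=5: pose=(-1,1,E); sL=12/5, sR=60/13; mL=-306/65, mR=-30/13; mL+mR=-456/65 → advance -1; mR−mL=12/5 → turn +1·90°

0 6 30/13 -93/13 -15/13 -1 0 S
1 12/5 60/13 -306/65 -30/13 -1 1 E
2 15/13 15/8 -435/208 -15/16 -2 1 N
3 60/37 4/3 -254/111 -2/3 -2 0 W
4 6 30/13 -93/13 -15/13 -1 0 S
5 12/5 60/13 -306/65 -30/13 -1 1 E
final -2 1 N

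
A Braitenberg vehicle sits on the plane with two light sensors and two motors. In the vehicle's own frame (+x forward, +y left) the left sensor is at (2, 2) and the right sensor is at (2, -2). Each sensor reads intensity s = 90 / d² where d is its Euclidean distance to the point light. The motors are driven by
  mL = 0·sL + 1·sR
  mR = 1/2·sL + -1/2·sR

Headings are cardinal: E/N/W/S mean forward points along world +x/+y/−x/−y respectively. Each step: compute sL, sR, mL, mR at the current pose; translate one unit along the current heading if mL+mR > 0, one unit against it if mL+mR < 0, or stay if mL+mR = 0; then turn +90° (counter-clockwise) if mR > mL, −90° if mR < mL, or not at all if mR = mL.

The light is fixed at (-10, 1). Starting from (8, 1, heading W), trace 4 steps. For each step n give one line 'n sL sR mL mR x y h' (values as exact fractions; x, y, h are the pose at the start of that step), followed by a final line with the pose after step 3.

0 9/26 9/26 9/26 0 8 1 W
1 90/229 18/73 18/73 1224/16717 7 1 N
2 9/37 45/181 45/181 -18/6697 7 2 E
3 90/401 90/257 90/257 -6480/103057 8 2 S
final 8 1 W

n=0: pose=(8,1,W); sL=9/26, sR=9/26; mL=9/26, mR=0; mL+mR=9/26 → advance +1; mR−mL=-9/26 → turn -1·90°
n=1: pose=(7,1,N); sL=90/229, sR=18/73; mL=18/73, mR=1224/16717; mL+mR=5346/16717 → advance +1; mR−mL=-2898/16717 → turn -1·90°
n=2: pose=(7,2,E); sL=9/37, sR=45/181; mL=45/181, mR=-18/6697; mL+mR=1647/6697 → advance +1; mR−mL=-1683/6697 → turn -1·90°
n=3: pose=(8,2,S); sL=90/401, sR=90/257; mL=90/257, mR=-6480/103057; mL+mR=29610/103057 → advance +1; mR−mL=-42570/103057 → turn -1·90°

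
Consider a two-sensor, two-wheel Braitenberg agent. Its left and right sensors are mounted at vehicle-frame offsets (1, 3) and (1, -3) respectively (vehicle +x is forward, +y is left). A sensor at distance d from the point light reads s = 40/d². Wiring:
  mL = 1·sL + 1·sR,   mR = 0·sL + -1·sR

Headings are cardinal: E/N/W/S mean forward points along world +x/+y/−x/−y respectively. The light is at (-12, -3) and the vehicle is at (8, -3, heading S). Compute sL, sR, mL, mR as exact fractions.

4/53 4/29 328/1537 -4/29

left sensor world pos  = (11, -4); dL² = 530
right sensor world pos = (5, -4); dR² = 290
sL = 40/530 = 4/53
sR = 40/290 = 4/29
mL = 1·sL + 1·sR = 328/1537
mR = 0·sL + -1·sR = -4/29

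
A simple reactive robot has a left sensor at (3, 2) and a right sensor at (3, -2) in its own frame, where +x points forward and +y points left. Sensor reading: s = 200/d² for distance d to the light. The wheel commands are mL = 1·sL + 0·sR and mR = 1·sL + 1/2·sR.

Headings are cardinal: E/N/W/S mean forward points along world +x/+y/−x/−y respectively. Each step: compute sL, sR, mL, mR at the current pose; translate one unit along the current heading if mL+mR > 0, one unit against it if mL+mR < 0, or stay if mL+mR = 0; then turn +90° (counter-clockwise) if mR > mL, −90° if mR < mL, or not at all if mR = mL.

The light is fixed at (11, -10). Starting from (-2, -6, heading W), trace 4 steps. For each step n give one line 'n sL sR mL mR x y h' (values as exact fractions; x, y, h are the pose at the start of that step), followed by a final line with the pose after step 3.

n=0: pose=(-2,-6,W); sL=10/13, sR=50/73; mL=10/13, mR=1055/949; mL+mR=1785/949 → advance +1; mR−mL=25/73 → turn +1·90°
n=1: pose=(-3,-6,S); sL=40/29, sR=200/257; mL=40/29, mR=13180/7453; mL+mR=23460/7453 → advance +1; mR−mL=100/257 → turn +1·90°
n=2: pose=(-3,-7,E); sL=100/73, sR=100/61; mL=100/73, mR=9750/4453; mL+mR=15850/4453 → advance +1; mR−mL=50/61 → turn +1·90°
n=3: pose=(-2,-7,N); sL=200/261, sR=200/157; mL=200/261, mR=57500/40977; mL+mR=88900/40977 → advance +1; mR−mL=100/157 → turn +1·90°

0 10/13 50/73 10/13 1055/949 -2 -6 W
1 40/29 200/257 40/29 13180/7453 -3 -6 S
2 100/73 100/61 100/73 9750/4453 -3 -7 E
3 200/261 200/157 200/261 57500/40977 -2 -7 N
final -2 -6 W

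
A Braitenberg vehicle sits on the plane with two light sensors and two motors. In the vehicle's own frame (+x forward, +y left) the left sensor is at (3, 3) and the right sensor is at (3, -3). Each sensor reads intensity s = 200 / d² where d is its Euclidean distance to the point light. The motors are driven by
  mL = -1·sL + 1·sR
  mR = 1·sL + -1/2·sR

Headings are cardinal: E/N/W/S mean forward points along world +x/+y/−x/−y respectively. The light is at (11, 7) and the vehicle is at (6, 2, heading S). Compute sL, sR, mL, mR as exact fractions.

50/17 25/16 -375/272 1175/544

left sensor world pos  = (9, -1); dL² = 68
right sensor world pos = (3, -1); dR² = 128
sL = 200/68 = 50/17
sR = 200/128 = 25/16
mL = -1·sL + 1·sR = -375/272
mR = 1·sL + -1/2·sR = 1175/544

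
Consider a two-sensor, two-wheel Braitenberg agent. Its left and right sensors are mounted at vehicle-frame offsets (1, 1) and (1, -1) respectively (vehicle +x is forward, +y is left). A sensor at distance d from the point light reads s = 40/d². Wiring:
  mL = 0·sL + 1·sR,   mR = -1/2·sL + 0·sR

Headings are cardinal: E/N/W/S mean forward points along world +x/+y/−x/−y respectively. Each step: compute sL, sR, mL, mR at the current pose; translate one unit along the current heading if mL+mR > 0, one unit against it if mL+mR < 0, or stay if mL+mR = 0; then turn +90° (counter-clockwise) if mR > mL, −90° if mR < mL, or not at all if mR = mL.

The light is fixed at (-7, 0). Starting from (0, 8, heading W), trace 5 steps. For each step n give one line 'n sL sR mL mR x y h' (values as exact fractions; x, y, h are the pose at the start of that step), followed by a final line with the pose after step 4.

0 8/17 40/117 40/117 -4/17 0 8 W
1 20/53 4/13 4/13 -10/53 -1 8 N
2 40/149 40/113 40/113 -20/149 -1 9 E
3 5/16 2/5 2/5 -5/32 0 9 S
4 8/17 40/117 40/117 -4/17 0 8 W
final -1 8 N

n=0: pose=(0,8,W); sL=8/17, sR=40/117; mL=40/117, mR=-4/17; mL+mR=212/1989 → advance +1; mR−mL=-1148/1989 → turn -1·90°
n=1: pose=(-1,8,N); sL=20/53, sR=4/13; mL=4/13, mR=-10/53; mL+mR=82/689 → advance +1; mR−mL=-342/689 → turn -1·90°
n=2: pose=(-1,9,E); sL=40/149, sR=40/113; mL=40/113, mR=-20/149; mL+mR=3700/16837 → advance +1; mR−mL=-8220/16837 → turn -1·90°
n=3: pose=(0,9,S); sL=5/16, sR=2/5; mL=2/5, mR=-5/32; mL+mR=39/160 → advance +1; mR−mL=-89/160 → turn -1·90°
n=4: pose=(0,8,W); sL=8/17, sR=40/117; mL=40/117, mR=-4/17; mL+mR=212/1989 → advance +1; mR−mL=-1148/1989 → turn -1·90°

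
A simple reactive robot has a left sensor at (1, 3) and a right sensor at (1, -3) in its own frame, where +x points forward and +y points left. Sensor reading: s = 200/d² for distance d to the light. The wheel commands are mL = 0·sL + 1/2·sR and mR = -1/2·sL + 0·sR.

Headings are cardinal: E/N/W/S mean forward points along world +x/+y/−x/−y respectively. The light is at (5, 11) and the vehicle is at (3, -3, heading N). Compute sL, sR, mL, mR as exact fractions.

100/97 20/17 10/17 -50/97

left sensor world pos  = (0, -2); dL² = 194
right sensor world pos = (6, -2); dR² = 170
sL = 200/194 = 100/97
sR = 200/170 = 20/17
mL = 0·sL + 1/2·sR = 10/17
mR = -1/2·sL + 0·sR = -50/97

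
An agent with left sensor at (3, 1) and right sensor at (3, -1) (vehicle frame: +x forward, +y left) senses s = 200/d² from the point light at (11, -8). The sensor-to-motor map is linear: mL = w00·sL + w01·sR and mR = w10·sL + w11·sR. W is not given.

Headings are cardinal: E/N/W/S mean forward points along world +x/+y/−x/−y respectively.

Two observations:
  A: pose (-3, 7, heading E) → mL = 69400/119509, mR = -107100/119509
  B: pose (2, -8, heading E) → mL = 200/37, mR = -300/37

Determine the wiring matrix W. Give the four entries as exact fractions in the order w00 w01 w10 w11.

obs A: pose=(-3,7,E) → sL=200/377, sR=200/317, mL=69400/119509, mR=-107100/119509
obs B: pose=(2,-8,E) → sL=200/37, sR=200/37, mL=200/37, mR=-300/37
sensor matrix S = [[200/377, 200/317], [200/37, 200/37]]; det S = -2400000/4421833
solve [mL_A; mL_B] = S·[w00; w01] and [mR_A; mR_B] = S·[w10; w11]:
  w00 = 1/2, w01 = 1/2, w10 = -1/2, w11 = -1

1/2 1/2 -1/2 -1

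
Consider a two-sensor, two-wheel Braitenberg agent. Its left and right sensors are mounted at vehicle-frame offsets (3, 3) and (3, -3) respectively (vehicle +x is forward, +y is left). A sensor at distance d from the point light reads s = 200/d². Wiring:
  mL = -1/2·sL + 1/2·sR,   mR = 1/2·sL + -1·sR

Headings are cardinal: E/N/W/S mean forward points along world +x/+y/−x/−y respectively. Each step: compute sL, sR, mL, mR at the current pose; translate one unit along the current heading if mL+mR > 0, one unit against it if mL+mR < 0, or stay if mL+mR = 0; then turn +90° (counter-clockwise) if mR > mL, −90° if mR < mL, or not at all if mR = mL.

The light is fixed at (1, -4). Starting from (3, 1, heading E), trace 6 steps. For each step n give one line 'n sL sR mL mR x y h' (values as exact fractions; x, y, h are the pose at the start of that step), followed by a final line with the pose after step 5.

n=0: pose=(3,1,E); sL=200/89, sR=200/29; mL=6000/2581, mR=-14900/2581; mL+mR=-100/29 → advance -1; mR−mL=-20900/2581 → turn -1·90°
n=1: pose=(2,1,S); sL=10, sR=25; mL=15/2, mR=-20; mL+mR=-25/2 → advance -1; mR−mL=-55/2 → turn -1·90°
n=2: pose=(2,2,W); sL=200/13, sR=40/17; mL=-1440/221, mR=1180/221; mL+mR=-20/17 → advance -1; mR−mL=2620/221 → turn +1·90°
n=3: pose=(3,2,S); sL=100/17, sR=20; mL=120/17, mR=-290/17; mL+mR=-10 → advance -1; mR−mL=-410/17 → turn -1·90°
n=4: pose=(3,3,W); sL=200/17, sR=200/101; mL=-8400/1717, mR=6700/1717; mL+mR=-100/101 → advance -1; mR−mL=15100/1717 → turn +1·90°
n=5: pose=(4,3,S); sL=50/13, sR=25/2; mL=225/52, mR=-275/26; mL+mR=-25/4 → advance -1; mR−mL=-775/52 → turn -1·90°

0 200/89 200/29 6000/2581 -14900/2581 3 1 E
1 10 25 15/2 -20 2 1 S
2 200/13 40/17 -1440/221 1180/221 2 2 W
3 100/17 20 120/17 -290/17 3 2 S
4 200/17 200/101 -8400/1717 6700/1717 3 3 W
5 50/13 25/2 225/52 -275/26 4 3 S
final 4 4 W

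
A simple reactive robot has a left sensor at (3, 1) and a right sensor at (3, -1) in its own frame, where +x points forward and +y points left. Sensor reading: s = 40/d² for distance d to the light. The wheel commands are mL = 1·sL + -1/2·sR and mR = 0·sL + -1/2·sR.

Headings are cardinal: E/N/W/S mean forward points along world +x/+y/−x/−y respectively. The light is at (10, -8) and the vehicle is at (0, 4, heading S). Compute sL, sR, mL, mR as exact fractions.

left sensor world pos  = (1, 1); dL² = 162
right sensor world pos = (-1, 1); dR² = 202
sL = 40/162 = 20/81
sR = 40/202 = 20/101
mL = 1·sL + -1/2·sR = 1210/8181
mR = 0·sL + -1/2·sR = -10/101

20/81 20/101 1210/8181 -10/101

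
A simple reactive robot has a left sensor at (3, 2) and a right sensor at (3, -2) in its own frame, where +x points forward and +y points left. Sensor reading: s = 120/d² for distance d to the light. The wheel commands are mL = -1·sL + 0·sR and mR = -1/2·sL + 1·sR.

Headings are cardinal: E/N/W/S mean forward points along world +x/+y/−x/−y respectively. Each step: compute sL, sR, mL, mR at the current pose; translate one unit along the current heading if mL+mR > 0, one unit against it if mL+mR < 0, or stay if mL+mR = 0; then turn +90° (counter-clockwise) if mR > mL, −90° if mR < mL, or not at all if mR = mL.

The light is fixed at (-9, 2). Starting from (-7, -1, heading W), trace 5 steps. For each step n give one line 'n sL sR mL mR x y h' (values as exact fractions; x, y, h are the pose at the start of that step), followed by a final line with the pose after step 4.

n=0: pose=(-7,-1,W); sL=60/13, sR=60; mL=-60/13, mR=750/13; mL+mR=690/13 → advance +1; mR−mL=810/13 → turn +1·90°
n=1: pose=(-8,-1,S); sL=8/3, sR=120/37; mL=-8/3, mR=212/111; mL+mR=-28/37 → advance -1; mR−mL=508/111 → turn +1·90°
n=2: pose=(-8,0,E); sL=15/2, sR=15/4; mL=-15/2, mR=0; mL+mR=-15/2 → advance -1; mR−mL=15/2 → turn +1·90°
n=3: pose=(-9,0,N); sL=24, sR=24; mL=-24, mR=12; mL+mR=-12 → advance -1; mR−mL=36 → turn +1·90°
n=4: pose=(-9,-1,W); sL=60/17, sR=12; mL=-60/17, mR=174/17; mL+mR=114/17 → advance +1; mR−mL=234/17 → turn +1·90°

0 60/13 60 -60/13 750/13 -7 -1 W
1 8/3 120/37 -8/3 212/111 -8 -1 S
2 15/2 15/4 -15/2 0 -8 0 E
3 24 24 -24 12 -9 0 N
4 60/17 12 -60/17 174/17 -9 -1 W
final -10 -1 S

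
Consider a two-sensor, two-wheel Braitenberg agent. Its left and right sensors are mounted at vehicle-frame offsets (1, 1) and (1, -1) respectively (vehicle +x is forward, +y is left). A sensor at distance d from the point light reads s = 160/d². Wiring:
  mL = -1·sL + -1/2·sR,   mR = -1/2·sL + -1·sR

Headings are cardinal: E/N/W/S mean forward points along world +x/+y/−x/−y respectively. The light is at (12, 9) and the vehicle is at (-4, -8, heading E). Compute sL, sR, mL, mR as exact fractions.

left sensor world pos  = (-3, -7); dL² = 481
right sensor world pos = (-3, -9); dR² = 549
sL = 160/481 = 160/481
sR = 160/549 = 160/549
mL = -1·sL + -1/2·sR = -126320/264069
mR = -1/2·sL + -1·sR = -120880/264069

160/481 160/549 -126320/264069 -120880/264069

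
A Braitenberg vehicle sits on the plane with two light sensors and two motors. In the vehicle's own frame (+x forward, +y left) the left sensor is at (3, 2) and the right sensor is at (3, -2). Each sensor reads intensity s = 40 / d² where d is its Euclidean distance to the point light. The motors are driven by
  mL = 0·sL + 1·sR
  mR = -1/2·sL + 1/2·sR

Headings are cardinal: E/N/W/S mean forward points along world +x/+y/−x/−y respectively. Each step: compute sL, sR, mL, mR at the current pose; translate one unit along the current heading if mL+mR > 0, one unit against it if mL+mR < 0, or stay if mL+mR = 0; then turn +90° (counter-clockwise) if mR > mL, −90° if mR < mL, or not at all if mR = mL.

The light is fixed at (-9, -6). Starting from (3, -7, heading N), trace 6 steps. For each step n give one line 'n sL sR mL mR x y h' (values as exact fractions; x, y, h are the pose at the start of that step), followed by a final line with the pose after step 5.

n=0: pose=(3,-7,N); sL=5/13, sR=1/5; mL=1/5, mR=-6/65; mL+mR=7/65 → advance +1; mR−mL=-19/65 → turn -1·90°
n=1: pose=(3,-6,E); sL=40/229, sR=40/229; mL=40/229, mR=0; mL+mR=40/229 → advance +1; mR−mL=-40/229 → turn -1·90°
n=2: pose=(4,-6,S); sL=20/117, sR=4/13; mL=4/13, mR=8/117; mL+mR=44/117 → advance +1; mR−mL=-28/117 → turn -1·90°
n=3: pose=(4,-7,W); sL=40/109, sR=40/101; mL=40/101, mR=160/11009; mL+mR=4520/11009 → advance +1; mR−mL=-4200/11009 → turn -1·90°
n=4: pose=(3,-7,N); sL=5/13, sR=1/5; mL=1/5, mR=-6/65; mL+mR=7/65 → advance +1; mR−mL=-19/65 → turn -1·90°
n=5: pose=(3,-6,E); sL=40/229, sR=40/229; mL=40/229, mR=0; mL+mR=40/229 → advance +1; mR−mL=-40/229 → turn -1·90°

0 5/13 1/5 1/5 -6/65 3 -7 N
1 40/229 40/229 40/229 0 3 -6 E
2 20/117 4/13 4/13 8/117 4 -6 S
3 40/109 40/101 40/101 160/11009 4 -7 W
4 5/13 1/5 1/5 -6/65 3 -7 N
5 40/229 40/229 40/229 0 3 -6 E
final 4 -6 S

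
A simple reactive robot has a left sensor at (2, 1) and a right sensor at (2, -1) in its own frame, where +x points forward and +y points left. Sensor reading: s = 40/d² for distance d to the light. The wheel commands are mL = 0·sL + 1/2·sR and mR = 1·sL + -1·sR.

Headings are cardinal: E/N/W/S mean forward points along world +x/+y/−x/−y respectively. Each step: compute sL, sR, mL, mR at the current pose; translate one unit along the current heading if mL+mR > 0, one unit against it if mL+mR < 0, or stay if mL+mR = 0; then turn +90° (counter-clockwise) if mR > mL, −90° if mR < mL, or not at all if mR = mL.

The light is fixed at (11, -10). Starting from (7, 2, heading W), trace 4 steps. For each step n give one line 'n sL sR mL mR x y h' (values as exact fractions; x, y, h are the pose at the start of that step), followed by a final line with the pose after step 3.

0 40/157 8/41 4/41 384/6437 7 2 W
1 5/29 10/53 5/53 -25/1537 6 2 N
2 8/41 40/153 20/153 -416/6273 6 3 E
3 4/13 20/73 10/73 32/949 7 3 S
final 7 2 W

n=0: pose=(7,2,W); sL=40/157, sR=8/41; mL=4/41, mR=384/6437; mL+mR=1012/6437 → advance +1; mR−mL=-244/6437 → turn -1·90°
n=1: pose=(6,2,N); sL=5/29, sR=10/53; mL=5/53, mR=-25/1537; mL+mR=120/1537 → advance +1; mR−mL=-170/1537 → turn -1·90°
n=2: pose=(6,3,E); sL=8/41, sR=40/153; mL=20/153, mR=-416/6273; mL+mR=404/6273 → advance +1; mR−mL=-412/2091 → turn -1·90°
n=3: pose=(7,3,S); sL=4/13, sR=20/73; mL=10/73, mR=32/949; mL+mR=162/949 → advance +1; mR−mL=-98/949 → turn -1·90°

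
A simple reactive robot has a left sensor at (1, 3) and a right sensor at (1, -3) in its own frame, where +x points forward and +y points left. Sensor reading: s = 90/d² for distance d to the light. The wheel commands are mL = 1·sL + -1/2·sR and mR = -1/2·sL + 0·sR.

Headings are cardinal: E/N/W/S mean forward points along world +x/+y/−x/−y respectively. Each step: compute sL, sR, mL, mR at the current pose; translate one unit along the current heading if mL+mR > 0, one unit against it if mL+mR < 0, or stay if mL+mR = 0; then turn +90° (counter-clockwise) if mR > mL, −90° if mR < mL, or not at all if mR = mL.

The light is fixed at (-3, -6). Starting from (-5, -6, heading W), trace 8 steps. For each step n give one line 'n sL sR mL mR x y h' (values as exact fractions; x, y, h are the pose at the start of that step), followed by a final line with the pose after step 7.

0 5 5 5/2 -5/2 -5 -6 W
1 45/13 45 -495/26 -45/26 -5 -6 N
2 18/5 90/13 9/65 -9/5 -5 -7 W
3 45/8 45/2 -45/8 -45/16 -4 -7 N
4 90/29 18 -171/29 -45/29 -4 -8 W
5 5 5 5/2 -5/2 -3 -8 S
6 45/13 45 -495/26 -45/26 -3 -8 W
7 18/5 90/13 9/65 -9/5 -2 -8 S
final -2 -7 W

n=0: pose=(-5,-6,W); sL=5, sR=5; mL=5/2, mR=-5/2; mL+mR=0 → advance +0; mR−mL=-5 → turn -1·90°
n=1: pose=(-5,-6,N); sL=45/13, sR=45; mL=-495/26, mR=-45/26; mL+mR=-270/13 → advance -1; mR−mL=225/13 → turn +1·90°
n=2: pose=(-5,-7,W); sL=18/5, sR=90/13; mL=9/65, mR=-9/5; mL+mR=-108/65 → advance -1; mR−mL=-126/65 → turn -1·90°
n=3: pose=(-4,-7,N); sL=45/8, sR=45/2; mL=-45/8, mR=-45/16; mL+mR=-135/16 → advance -1; mR−mL=45/16 → turn +1·90°
n=4: pose=(-4,-8,W); sL=90/29, sR=18; mL=-171/29, mR=-45/29; mL+mR=-216/29 → advance -1; mR−mL=126/29 → turn +1·90°
n=5: pose=(-3,-8,S); sL=5, sR=5; mL=5/2, mR=-5/2; mL+mR=0 → advance +0; mR−mL=-5 → turn -1·90°
n=6: pose=(-3,-8,W); sL=45/13, sR=45; mL=-495/26, mR=-45/26; mL+mR=-270/13 → advance -1; mR−mL=225/13 → turn +1·90°
n=7: pose=(-2,-8,S); sL=18/5, sR=90/13; mL=9/65, mR=-9/5; mL+mR=-108/65 → advance -1; mR−mL=-126/65 → turn -1·90°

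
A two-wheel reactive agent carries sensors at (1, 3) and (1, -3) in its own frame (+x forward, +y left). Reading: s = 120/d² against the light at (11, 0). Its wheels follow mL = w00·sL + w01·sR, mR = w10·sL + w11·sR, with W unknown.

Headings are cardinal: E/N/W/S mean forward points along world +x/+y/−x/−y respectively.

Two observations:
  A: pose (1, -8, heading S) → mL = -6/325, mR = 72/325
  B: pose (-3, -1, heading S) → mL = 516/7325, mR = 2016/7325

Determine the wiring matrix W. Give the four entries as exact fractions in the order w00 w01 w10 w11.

obs A: pose=(1,-8,S) → sL=12/13, sR=12/25, mL=-6/325, mR=72/325
obs B: pose=(-3,-1,S) → sL=24/25, sR=120/293, mL=516/7325, mR=2016/7325
sensor matrix S = [[12/13, 12/25], [24/25, 120/293]]; det S = -196992/2380625
solve [mL_A; mL_B] = S·[w00; w01] and [mR_A; mR_B] = S·[w10; w11]:
  w00 = 1/2, w01 = -1, w10 = 1/2, w11 = -1/2

1/2 -1 1/2 -1/2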